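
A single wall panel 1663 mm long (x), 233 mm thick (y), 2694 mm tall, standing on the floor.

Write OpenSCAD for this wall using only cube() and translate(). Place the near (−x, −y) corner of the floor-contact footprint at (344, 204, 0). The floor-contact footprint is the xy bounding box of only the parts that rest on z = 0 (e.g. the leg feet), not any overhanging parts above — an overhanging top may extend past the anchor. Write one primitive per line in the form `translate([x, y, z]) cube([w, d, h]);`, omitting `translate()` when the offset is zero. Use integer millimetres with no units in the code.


translate([344, 204, 0]) cube([1663, 233, 2694]);


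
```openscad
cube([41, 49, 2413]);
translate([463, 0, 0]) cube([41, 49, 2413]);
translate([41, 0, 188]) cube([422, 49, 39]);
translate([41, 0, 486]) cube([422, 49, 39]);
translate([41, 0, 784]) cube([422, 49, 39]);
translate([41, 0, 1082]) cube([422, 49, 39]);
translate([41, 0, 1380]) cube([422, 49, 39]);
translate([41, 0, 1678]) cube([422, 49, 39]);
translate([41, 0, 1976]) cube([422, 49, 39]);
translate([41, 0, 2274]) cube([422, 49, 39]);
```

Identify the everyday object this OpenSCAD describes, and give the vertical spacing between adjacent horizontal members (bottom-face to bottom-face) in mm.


A ladder. The rung spacing is 298 mm.

Two tall 41×49 posts with 8 short bars between them — a ladder. Adjacent rungs sit at z = 188 and z = 486, so the spacing is 486 − 188 = 298 mm.


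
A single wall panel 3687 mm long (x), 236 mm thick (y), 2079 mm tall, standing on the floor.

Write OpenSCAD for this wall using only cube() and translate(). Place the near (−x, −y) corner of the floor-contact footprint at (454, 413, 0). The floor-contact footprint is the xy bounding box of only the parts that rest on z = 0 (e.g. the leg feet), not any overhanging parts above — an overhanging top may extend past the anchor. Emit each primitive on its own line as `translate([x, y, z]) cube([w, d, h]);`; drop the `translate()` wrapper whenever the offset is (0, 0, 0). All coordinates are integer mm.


translate([454, 413, 0]) cube([3687, 236, 2079]);


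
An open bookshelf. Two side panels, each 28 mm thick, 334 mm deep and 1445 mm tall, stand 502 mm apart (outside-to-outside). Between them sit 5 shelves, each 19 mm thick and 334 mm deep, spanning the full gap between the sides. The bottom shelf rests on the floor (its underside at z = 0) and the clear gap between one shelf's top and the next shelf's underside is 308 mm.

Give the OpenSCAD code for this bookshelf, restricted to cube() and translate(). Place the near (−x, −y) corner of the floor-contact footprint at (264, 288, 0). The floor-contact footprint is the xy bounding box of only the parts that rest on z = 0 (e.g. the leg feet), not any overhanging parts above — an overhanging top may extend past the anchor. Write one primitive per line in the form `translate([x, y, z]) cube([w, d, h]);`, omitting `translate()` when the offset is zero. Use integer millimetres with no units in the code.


translate([264, 288, 0]) cube([28, 334, 1445]);
translate([738, 288, 0]) cube([28, 334, 1445]);
translate([292, 288, 0]) cube([446, 334, 19]);
translate([292, 288, 327]) cube([446, 334, 19]);
translate([292, 288, 654]) cube([446, 334, 19]);
translate([292, 288, 981]) cube([446, 334, 19]);
translate([292, 288, 1308]) cube([446, 334, 19]);


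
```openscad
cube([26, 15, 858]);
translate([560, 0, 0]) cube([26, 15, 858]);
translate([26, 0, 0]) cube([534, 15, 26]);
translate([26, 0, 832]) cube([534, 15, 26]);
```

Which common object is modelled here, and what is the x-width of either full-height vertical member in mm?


A picture frame. The border width is 26 mm.

Four thin pieces enclosing a rectangular opening — a picture frame. The two full-height stiles are 858 mm tall; the top rail sits at z = 832 and is 26 mm tall, so the border above the opening is 858 − 832 = 26 mm, matching the stile x-width.


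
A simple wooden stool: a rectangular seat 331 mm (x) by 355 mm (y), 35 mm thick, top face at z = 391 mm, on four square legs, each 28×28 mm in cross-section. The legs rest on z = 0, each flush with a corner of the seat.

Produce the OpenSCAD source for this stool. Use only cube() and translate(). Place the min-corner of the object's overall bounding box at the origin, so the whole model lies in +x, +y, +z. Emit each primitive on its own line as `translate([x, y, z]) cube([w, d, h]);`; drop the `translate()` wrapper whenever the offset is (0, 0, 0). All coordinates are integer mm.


// leg_h = 391 - 35 = 356
translate([0, 0, 356]) cube([331, 355, 35]);
cube([28, 28, 356]);
translate([303, 0, 0]) cube([28, 28, 356]);
translate([0, 327, 0]) cube([28, 28, 356]);
translate([303, 327, 0]) cube([28, 28, 356]);


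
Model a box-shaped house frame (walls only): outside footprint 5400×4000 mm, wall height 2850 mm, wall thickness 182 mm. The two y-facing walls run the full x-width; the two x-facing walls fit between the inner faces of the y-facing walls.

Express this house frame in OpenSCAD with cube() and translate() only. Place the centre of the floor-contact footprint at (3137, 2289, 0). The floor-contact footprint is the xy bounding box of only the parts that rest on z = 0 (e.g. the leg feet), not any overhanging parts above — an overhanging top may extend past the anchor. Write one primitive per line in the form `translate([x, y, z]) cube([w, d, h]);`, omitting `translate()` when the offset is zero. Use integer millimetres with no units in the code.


translate([437, 289, 0]) cube([5400, 182, 2850]);
translate([437, 4107, 0]) cube([5400, 182, 2850]);
translate([437, 471, 0]) cube([182, 3636, 2850]);
translate([5655, 471, 0]) cube([182, 3636, 2850]);


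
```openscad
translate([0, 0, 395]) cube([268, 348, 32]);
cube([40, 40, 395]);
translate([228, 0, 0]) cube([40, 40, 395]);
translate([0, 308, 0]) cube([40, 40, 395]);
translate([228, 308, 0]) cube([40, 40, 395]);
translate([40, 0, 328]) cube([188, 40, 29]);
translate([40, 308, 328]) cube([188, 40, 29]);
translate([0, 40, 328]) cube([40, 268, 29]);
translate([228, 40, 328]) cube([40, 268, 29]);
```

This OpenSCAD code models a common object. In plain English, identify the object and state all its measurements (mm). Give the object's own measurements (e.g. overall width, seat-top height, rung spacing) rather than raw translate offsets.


A simple wooden stool: a rectangular seat 268 mm (x) by 348 mm (y), 32 mm thick, top face at z = 427 mm, on four square legs, each 40×40 mm in cross-section. The legs rest on z = 0, each flush with a corner of the seat. Four stretchers, 40 mm wide and 29 mm tall, connect adjacent legs with their undersides at z = 328 mm, each running between the inner faces of the legs it joins and aligned with the legs' outer faces on the other axis.


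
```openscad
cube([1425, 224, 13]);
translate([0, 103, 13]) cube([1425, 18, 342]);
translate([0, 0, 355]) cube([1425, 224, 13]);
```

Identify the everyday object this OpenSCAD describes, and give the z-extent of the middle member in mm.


An I-beam. The web height is 342 mm.

Two wide flanges with a thin centred web — an I-beam. Overall 368 mm minus two 13 mm flanges gives a web of 368 − 2·13 = 342 mm.


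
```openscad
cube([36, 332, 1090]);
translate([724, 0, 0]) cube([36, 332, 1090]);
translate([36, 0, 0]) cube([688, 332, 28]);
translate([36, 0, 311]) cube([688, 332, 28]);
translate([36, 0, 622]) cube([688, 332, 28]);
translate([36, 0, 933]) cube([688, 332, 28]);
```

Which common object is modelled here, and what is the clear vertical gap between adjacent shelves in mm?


A bookshelf. The clear shelf gap is 283 mm.

Two tall side panels with 4 horizontal boards between them — a bookshelf. The first two shelf undersides are at z = 0 and z = 311; with shelf thickness 28, the clear gap is 311 − 0 − 28 = 283 mm.


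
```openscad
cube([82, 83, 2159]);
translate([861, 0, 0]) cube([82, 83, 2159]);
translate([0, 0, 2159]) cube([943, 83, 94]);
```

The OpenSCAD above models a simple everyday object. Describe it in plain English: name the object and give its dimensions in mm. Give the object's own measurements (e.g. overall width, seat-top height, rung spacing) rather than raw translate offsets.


A door frame. The clear opening is 779 mm wide and 2159 mm high. Two 82 mm wide jambs, 83 mm deep, stand either side of the opening from the floor to the top of the opening. A 94 mm thick head sits across the top of both jambs, spanning the full outside width of the frame.


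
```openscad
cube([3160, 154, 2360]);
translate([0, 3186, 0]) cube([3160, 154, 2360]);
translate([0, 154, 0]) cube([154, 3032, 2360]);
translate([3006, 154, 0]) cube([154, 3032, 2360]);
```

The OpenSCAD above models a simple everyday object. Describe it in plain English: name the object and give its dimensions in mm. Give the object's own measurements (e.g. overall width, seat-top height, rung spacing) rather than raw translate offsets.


The wall frame of a small rectangular building: four walls, each 2360 mm tall and 154 mm thick, enclosing a footprint 3160 mm (x) by 3340 mm (y) outside-to-outside, with no floor or roof. The front and back walls (the −y and +y sides) span the full width; the two side walls fit between them.


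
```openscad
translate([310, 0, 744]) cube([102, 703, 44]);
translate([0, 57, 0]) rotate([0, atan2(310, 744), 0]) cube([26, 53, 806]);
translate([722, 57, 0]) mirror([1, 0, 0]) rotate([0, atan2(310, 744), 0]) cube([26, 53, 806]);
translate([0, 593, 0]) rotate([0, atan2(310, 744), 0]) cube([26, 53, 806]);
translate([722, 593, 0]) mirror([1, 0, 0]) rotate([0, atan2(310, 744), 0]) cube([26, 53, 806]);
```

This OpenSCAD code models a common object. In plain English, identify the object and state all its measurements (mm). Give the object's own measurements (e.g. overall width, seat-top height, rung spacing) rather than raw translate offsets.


A sawhorse. A 102×703×44 mm beam (x, y, z) sits on two A-frame leg pairs. Each pair is two raked legs of 26×53 mm section (53 mm along y) splaying symmetrically in x. Each leg rises 744 mm vertically over 310 mm of horizontal reach and is 806 mm long along its own axis. Every leg's outer bottom edge rests on the floor and its outer top edge meets a bottom edge of the beam — the left legs (tilting toward +x) meet the beam's −x bottom edge, the right legs (their mirror images, tilting toward −x) meet its +x bottom edge — so the leg tops tuck under the beam, the beam's underside is 744 mm above the floor, and the feet are 722 mm apart outside-to-outside with the beam centred between them. The two leg pairs are set in 57 mm from either end of the beam.


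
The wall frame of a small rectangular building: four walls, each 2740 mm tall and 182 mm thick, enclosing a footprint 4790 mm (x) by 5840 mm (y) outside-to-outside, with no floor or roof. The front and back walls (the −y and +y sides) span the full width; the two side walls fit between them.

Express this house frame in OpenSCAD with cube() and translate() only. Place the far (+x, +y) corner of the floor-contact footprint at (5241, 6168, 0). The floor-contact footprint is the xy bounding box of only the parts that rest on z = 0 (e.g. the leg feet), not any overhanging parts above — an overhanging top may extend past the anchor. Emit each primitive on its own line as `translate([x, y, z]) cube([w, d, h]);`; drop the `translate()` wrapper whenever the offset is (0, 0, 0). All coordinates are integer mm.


translate([451, 328, 0]) cube([4790, 182, 2740]);
translate([451, 5986, 0]) cube([4790, 182, 2740]);
translate([451, 510, 0]) cube([182, 5476, 2740]);
translate([5059, 510, 0]) cube([182, 5476, 2740]);


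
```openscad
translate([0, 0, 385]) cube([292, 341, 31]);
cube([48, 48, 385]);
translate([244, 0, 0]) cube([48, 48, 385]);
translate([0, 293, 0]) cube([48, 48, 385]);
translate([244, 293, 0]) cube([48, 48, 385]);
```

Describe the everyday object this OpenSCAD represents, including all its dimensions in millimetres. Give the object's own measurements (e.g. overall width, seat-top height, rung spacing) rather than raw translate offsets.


A simple wooden stool: a rectangular seat 292 mm (x) by 341 mm (y), 31 mm thick, top face at z = 416 mm, on four square legs, each 48×48 mm in cross-section. The legs rest on z = 0, each flush with a corner of the seat.


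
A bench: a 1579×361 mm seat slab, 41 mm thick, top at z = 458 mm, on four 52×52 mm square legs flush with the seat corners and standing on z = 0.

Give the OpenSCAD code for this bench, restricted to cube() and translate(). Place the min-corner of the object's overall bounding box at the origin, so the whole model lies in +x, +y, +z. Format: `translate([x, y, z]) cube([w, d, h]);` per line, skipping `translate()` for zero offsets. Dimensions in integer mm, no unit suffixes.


translate([0, 0, 417]) cube([1579, 361, 41]);
cube([52, 52, 417]);
translate([0, 309, 0]) cube([52, 52, 417]);
translate([1527, 0, 0]) cube([52, 52, 417]);
translate([1527, 309, 0]) cube([52, 52, 417]);


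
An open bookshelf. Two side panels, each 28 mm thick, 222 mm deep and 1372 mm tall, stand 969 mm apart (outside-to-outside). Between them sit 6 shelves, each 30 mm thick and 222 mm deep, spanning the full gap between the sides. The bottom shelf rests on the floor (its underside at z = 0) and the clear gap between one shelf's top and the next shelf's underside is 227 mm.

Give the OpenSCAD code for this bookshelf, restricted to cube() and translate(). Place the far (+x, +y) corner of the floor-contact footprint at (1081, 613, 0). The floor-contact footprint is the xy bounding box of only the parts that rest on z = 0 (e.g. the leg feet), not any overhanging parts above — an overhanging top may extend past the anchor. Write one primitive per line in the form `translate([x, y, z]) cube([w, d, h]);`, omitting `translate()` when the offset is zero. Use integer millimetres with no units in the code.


translate([112, 391, 0]) cube([28, 222, 1372]);
translate([1053, 391, 0]) cube([28, 222, 1372]);
translate([140, 391, 0]) cube([913, 222, 30]);
translate([140, 391, 257]) cube([913, 222, 30]);
translate([140, 391, 514]) cube([913, 222, 30]);
translate([140, 391, 771]) cube([913, 222, 30]);
translate([140, 391, 1028]) cube([913, 222, 30]);
translate([140, 391, 1285]) cube([913, 222, 30]);


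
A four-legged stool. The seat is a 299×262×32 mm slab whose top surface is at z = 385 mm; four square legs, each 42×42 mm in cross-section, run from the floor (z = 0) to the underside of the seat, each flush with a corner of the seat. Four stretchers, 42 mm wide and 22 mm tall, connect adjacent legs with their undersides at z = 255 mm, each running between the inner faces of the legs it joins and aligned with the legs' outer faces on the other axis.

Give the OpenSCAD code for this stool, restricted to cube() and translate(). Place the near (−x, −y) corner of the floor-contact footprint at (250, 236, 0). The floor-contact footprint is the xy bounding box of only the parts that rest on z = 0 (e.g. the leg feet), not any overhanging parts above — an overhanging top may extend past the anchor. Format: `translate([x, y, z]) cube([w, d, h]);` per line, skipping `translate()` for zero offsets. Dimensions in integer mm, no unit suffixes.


translate([250, 236, 353]) cube([299, 262, 32]);
translate([250, 236, 0]) cube([42, 42, 353]);
translate([507, 236, 0]) cube([42, 42, 353]);
translate([250, 456, 0]) cube([42, 42, 353]);
translate([507, 456, 0]) cube([42, 42, 353]);
translate([292, 236, 255]) cube([215, 42, 22]);
translate([292, 456, 255]) cube([215, 42, 22]);
translate([250, 278, 255]) cube([42, 178, 22]);
translate([507, 278, 255]) cube([42, 178, 22]);


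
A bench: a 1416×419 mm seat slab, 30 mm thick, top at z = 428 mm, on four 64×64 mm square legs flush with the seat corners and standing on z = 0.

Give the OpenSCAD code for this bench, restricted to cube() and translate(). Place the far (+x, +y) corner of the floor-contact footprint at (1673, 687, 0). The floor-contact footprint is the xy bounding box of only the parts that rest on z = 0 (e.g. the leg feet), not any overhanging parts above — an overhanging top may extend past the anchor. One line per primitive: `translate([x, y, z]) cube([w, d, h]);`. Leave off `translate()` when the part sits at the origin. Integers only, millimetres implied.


// leg_h = 428 − 30 = 398
translate([257, 268, 398]) cube([1416, 419, 30]);
translate([257, 268, 0]) cube([64, 64, 398]);
translate([257, 623, 0]) cube([64, 64, 398]);
translate([1609, 268, 0]) cube([64, 64, 398]);
translate([1609, 623, 0]) cube([64, 64, 398]);


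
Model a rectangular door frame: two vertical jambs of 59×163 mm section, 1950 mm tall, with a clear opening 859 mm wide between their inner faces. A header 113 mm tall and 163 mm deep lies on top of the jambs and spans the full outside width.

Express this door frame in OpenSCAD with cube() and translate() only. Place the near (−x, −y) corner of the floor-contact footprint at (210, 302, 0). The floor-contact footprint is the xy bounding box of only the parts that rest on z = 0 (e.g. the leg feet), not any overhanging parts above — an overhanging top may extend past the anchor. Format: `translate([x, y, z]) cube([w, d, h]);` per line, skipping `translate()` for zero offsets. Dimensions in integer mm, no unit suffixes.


translate([210, 302, 0]) cube([59, 163, 1950]);
translate([1128, 302, 0]) cube([59, 163, 1950]);
translate([210, 302, 1950]) cube([977, 163, 113]);


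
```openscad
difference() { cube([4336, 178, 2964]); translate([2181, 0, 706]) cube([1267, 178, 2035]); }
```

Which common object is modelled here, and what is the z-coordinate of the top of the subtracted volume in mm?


A wall with a window opening. The window head height is 2741 mm.

A wall with a rectangular opening subtracted — a window. Sill at z = 706, opening 2035 mm tall, so the head is at 706 + 2035 = 2741 mm.


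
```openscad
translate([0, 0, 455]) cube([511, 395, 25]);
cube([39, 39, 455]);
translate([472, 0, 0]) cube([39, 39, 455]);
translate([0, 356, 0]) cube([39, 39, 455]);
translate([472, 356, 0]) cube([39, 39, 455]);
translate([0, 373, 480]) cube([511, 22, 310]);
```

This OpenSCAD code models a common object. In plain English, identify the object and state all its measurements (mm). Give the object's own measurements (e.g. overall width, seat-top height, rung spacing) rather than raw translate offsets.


A chair. The seat is a 511×395×25 mm slab with its top at z = 480 mm, on four 39×39 mm corner legs (flush with the seat edges, standing on z = 0). A flat backrest 22 mm thick, 310 mm tall, spans the full seat width and rises from the seat top along its +y edge, rear face flush with the rear of the seat.


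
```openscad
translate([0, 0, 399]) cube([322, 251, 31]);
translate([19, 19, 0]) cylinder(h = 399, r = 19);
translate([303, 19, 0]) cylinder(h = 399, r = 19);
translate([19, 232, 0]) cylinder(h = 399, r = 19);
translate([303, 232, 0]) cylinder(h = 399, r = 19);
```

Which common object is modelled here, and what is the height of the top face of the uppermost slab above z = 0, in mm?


A stool. The seat height is 430 mm.

A 322×251×31 slab at z = 399 on four corner cylinders — a stool. The seat top is 399 + 31 = 430 mm.


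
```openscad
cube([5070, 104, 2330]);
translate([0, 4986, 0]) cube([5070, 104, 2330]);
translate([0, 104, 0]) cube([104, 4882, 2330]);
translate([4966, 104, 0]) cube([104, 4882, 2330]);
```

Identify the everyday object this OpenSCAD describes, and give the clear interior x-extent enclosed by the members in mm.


A house (or room) frame. The interior width is 4862 mm.

Four 2330 mm walls enclosing a rectangle with no floor or roof — a room or house frame. Outside width is 5070 mm and wall thickness is 104 mm, so the interior width is 5070 − 2 × 104 = 4862 mm.


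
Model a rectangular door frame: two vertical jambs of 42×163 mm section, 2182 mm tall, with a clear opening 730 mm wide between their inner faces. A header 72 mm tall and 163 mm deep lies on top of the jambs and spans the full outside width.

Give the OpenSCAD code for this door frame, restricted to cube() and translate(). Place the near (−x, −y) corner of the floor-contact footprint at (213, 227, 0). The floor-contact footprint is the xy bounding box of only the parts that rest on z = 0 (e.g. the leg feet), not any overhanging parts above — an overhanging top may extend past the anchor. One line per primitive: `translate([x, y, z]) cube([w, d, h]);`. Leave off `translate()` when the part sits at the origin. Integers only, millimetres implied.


translate([213, 227, 0]) cube([42, 163, 2182]);
translate([985, 227, 0]) cube([42, 163, 2182]);
translate([213, 227, 2182]) cube([814, 163, 72]);


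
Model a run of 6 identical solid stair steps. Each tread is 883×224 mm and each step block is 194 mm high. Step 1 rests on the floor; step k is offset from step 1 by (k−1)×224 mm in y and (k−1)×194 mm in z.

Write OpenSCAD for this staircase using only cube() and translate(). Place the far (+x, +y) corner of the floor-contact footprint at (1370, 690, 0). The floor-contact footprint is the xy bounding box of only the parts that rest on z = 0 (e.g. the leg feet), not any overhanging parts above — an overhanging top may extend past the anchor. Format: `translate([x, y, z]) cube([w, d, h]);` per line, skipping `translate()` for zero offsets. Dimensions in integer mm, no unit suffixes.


translate([487, 466, 0]) cube([883, 224, 194]);
translate([487, 690, 194]) cube([883, 224, 194]);
translate([487, 914, 388]) cube([883, 224, 194]);
translate([487, 1138, 582]) cube([883, 224, 194]);
translate([487, 1362, 776]) cube([883, 224, 194]);
translate([487, 1586, 970]) cube([883, 224, 194]);


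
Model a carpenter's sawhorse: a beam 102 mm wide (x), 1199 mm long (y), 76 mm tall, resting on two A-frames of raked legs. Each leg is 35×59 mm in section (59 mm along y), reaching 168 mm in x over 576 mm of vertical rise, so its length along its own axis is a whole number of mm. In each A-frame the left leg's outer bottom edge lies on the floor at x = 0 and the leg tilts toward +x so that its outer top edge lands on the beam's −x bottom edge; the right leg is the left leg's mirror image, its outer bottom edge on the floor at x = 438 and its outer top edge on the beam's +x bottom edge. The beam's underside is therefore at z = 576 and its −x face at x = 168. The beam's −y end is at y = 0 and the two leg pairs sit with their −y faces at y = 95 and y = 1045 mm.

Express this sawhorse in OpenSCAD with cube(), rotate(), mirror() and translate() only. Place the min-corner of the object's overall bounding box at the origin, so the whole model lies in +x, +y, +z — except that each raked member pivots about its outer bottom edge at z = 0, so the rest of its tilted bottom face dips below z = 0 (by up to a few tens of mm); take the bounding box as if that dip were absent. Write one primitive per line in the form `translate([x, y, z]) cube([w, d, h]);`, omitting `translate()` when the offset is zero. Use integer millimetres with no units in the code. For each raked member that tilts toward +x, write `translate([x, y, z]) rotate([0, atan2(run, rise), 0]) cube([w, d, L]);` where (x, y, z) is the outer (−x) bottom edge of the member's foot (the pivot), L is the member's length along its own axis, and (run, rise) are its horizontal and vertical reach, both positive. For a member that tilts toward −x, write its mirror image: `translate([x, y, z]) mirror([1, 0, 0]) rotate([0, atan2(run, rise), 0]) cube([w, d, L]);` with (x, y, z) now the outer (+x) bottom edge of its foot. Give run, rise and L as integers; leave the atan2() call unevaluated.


translate([168, 0, 576]) cube([102, 1199, 76]);
translate([0, 95, 0]) rotate([0, atan2(168, 576), 0]) cube([35, 59, 600]);
translate([438, 95, 0]) mirror([1, 0, 0]) rotate([0, atan2(168, 576), 0]) cube([35, 59, 600]);
translate([0, 1045, 0]) rotate([0, atan2(168, 576), 0]) cube([35, 59, 600]);
translate([438, 1045, 0]) mirror([1, 0, 0]) rotate([0, atan2(168, 576), 0]) cube([35, 59, 600]);


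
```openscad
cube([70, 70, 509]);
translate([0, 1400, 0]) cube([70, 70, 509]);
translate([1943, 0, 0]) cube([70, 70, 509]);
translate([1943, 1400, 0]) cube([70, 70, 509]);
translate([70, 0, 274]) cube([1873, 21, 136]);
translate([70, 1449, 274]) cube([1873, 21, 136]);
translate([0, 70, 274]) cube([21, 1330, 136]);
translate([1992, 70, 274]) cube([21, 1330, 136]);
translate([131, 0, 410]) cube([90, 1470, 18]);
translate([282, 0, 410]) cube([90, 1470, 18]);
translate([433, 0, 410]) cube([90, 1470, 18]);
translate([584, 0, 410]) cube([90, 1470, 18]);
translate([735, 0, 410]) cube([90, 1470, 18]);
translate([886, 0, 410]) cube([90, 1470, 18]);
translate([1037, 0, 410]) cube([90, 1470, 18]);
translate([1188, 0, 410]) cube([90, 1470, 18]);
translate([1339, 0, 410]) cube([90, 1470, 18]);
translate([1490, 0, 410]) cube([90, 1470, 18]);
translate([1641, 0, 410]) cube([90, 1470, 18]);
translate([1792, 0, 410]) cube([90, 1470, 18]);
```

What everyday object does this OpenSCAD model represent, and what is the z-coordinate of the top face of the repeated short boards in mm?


A bed frame. The slat-top height is 428 mm.

Four posts, four rails, and a row of slats — a bed frame. Slats sit on the rails at z = 274 + 136 = 410; with slat thickness 18, the top is 428 mm.


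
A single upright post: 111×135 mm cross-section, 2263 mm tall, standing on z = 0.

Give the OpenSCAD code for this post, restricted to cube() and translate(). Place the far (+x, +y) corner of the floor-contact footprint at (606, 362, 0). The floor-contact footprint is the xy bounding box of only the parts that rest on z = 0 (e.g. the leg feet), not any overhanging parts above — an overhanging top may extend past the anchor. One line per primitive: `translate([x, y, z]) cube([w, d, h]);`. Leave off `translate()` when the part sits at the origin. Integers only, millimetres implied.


translate([495, 227, 0]) cube([111, 135, 2263]);


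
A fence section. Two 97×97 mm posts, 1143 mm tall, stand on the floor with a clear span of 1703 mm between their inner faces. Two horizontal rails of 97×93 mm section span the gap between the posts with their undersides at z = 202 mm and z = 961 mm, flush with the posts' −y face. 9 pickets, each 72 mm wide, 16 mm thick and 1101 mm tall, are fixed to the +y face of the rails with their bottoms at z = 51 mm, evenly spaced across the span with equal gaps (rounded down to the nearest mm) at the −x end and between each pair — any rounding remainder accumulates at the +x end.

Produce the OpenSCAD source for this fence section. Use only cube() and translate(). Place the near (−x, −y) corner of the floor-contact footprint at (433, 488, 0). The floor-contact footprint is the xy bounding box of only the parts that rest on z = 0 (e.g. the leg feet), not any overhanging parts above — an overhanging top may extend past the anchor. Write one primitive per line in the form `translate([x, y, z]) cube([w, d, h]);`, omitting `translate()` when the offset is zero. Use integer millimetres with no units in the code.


translate([433, 488, 0]) cube([97, 97, 1143]);
translate([2233, 488, 0]) cube([97, 97, 1143]);
translate([530, 488, 202]) cube([1703, 97, 93]);
translate([530, 488, 961]) cube([1703, 97, 93]);
translate([635, 585, 51]) cube([72, 16, 1101]);
translate([812, 585, 51]) cube([72, 16, 1101]);
translate([989, 585, 51]) cube([72, 16, 1101]);
translate([1166, 585, 51]) cube([72, 16, 1101]);
translate([1343, 585, 51]) cube([72, 16, 1101]);
translate([1520, 585, 51]) cube([72, 16, 1101]);
translate([1697, 585, 51]) cube([72, 16, 1101]);
translate([1874, 585, 51]) cube([72, 16, 1101]);
translate([2051, 585, 51]) cube([72, 16, 1101]);


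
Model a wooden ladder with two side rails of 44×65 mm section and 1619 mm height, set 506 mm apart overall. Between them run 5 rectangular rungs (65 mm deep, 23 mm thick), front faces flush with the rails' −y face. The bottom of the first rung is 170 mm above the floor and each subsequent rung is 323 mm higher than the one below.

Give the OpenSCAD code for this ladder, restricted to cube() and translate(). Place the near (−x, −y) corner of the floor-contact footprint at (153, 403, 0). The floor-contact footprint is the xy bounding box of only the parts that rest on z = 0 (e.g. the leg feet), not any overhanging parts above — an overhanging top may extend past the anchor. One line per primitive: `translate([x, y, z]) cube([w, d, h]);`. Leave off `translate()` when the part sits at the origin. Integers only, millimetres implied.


// rung span = 506 - 2*44 = 418
// rung[k] z = 170 + k*323
translate([153, 403, 0]) cube([44, 65, 1619]);
translate([615, 403, 0]) cube([44, 65, 1619]);
translate([197, 403, 170]) cube([418, 65, 23]);
translate([197, 403, 493]) cube([418, 65, 23]);
translate([197, 403, 816]) cube([418, 65, 23]);
translate([197, 403, 1139]) cube([418, 65, 23]);
translate([197, 403, 1462]) cube([418, 65, 23]);


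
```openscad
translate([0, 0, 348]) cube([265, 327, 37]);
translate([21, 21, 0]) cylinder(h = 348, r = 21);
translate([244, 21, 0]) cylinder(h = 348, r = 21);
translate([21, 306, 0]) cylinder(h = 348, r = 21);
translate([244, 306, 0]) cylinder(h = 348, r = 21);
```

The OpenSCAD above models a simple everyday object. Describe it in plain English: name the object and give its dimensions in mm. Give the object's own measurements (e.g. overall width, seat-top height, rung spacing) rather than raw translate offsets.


A simple wooden stool: a rectangular seat 265 mm (x) by 327 mm (y), 37 mm thick, top face at z = 385 mm, on four round legs, each 42 mm in diameter. The legs rest on z = 0, each leg's axis is inset half a diameter from the nearest pair of seat edges (so the leg's bounding box is flush with the corner).


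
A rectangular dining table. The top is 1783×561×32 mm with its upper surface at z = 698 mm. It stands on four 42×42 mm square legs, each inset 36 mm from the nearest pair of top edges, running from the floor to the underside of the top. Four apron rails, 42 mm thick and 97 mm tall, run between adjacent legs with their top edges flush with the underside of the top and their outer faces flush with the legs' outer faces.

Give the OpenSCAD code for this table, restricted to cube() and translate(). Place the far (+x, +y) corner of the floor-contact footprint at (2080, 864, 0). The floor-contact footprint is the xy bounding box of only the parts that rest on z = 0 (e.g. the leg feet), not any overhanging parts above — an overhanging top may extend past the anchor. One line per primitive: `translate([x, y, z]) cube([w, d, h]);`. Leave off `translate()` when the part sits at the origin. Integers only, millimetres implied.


translate([333, 339, 666]) cube([1783, 561, 32]);
translate([369, 375, 0]) cube([42, 42, 666]);
translate([2038, 375, 0]) cube([42, 42, 666]);
translate([369, 822, 0]) cube([42, 42, 666]);
translate([2038, 822, 0]) cube([42, 42, 666]);
translate([411, 375, 569]) cube([1627, 42, 97]);
translate([411, 822, 569]) cube([1627, 42, 97]);
translate([369, 417, 569]) cube([42, 405, 97]);
translate([2038, 417, 569]) cube([42, 405, 97]);


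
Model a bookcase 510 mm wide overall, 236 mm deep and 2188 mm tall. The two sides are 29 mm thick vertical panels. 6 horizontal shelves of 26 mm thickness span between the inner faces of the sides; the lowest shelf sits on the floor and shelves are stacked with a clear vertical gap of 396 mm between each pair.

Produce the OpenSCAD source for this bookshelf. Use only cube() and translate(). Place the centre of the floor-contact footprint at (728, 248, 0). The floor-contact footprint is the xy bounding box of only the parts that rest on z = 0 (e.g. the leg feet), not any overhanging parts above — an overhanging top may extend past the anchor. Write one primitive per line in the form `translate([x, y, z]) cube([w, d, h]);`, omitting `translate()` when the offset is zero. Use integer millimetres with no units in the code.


translate([473, 130, 0]) cube([29, 236, 2188]);
translate([954, 130, 0]) cube([29, 236, 2188]);
translate([502, 130, 0]) cube([452, 236, 26]);
translate([502, 130, 422]) cube([452, 236, 26]);
translate([502, 130, 844]) cube([452, 236, 26]);
translate([502, 130, 1266]) cube([452, 236, 26]);
translate([502, 130, 1688]) cube([452, 236, 26]);
translate([502, 130, 2110]) cube([452, 236, 26]);


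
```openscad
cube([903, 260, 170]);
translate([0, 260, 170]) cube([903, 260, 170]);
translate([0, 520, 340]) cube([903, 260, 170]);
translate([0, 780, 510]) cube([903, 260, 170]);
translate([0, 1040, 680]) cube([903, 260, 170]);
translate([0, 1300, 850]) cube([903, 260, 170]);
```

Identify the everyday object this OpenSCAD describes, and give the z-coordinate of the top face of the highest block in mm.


A staircase. The total rise is 1020 mm.

6 identical blocks, each offset up and back from the previous — a staircase. Each step is 170 mm tall and there are 6 of them, so the total rise is 6 × 170 = 1020 mm.


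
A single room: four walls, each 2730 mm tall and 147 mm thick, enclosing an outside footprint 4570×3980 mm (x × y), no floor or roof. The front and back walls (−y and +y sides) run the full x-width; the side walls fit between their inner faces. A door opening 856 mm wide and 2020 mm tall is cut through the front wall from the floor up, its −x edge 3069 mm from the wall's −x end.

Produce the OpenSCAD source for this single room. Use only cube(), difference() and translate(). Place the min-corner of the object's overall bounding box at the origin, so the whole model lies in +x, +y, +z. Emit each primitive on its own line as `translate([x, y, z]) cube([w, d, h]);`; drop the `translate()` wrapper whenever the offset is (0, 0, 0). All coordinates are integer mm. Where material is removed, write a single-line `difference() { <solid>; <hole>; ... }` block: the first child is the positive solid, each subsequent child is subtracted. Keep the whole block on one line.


difference() { cube([4570, 147, 2730]); translate([3069, 0, 0]) cube([856, 147, 2020]); }
translate([0, 3833, 0]) cube([4570, 147, 2730]);
translate([0, 147, 0]) cube([147, 3686, 2730]);
translate([4423, 147, 0]) cube([147, 3686, 2730]);


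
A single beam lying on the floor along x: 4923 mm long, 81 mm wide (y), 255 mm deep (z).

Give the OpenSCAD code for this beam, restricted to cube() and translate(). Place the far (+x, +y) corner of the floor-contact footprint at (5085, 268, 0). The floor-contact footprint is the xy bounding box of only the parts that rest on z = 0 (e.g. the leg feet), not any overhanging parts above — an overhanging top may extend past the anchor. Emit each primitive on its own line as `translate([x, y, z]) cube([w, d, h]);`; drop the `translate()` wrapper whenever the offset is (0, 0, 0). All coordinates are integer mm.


translate([162, 187, 0]) cube([4923, 81, 255]);


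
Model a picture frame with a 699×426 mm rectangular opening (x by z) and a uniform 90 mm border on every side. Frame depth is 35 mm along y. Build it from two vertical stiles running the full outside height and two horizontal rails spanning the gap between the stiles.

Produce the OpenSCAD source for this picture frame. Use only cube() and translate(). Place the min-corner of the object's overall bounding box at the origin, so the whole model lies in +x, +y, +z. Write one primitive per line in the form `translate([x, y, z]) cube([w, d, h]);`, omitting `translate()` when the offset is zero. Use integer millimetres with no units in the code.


cube([90, 35, 606]);
translate([789, 0, 0]) cube([90, 35, 606]);
translate([90, 0, 0]) cube([699, 35, 90]);
translate([90, 0, 516]) cube([699, 35, 90]);


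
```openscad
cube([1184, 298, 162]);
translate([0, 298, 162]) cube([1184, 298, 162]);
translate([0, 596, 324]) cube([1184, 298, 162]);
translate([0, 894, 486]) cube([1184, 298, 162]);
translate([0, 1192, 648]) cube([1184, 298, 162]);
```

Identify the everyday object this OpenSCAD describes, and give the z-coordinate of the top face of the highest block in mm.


A staircase. The total rise is 810 mm.

5 identical blocks, each offset up and back from the previous — a staircase. Each step is 162 mm tall and there are 5 of them, so the total rise is 5 × 162 = 810 mm.


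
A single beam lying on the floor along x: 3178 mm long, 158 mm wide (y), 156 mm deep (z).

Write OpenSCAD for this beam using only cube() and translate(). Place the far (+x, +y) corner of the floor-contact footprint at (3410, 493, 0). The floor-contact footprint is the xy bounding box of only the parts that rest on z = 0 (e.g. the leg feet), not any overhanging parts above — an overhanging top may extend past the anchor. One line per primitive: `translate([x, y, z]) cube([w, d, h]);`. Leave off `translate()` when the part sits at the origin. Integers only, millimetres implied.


translate([232, 335, 0]) cube([3178, 158, 156]);


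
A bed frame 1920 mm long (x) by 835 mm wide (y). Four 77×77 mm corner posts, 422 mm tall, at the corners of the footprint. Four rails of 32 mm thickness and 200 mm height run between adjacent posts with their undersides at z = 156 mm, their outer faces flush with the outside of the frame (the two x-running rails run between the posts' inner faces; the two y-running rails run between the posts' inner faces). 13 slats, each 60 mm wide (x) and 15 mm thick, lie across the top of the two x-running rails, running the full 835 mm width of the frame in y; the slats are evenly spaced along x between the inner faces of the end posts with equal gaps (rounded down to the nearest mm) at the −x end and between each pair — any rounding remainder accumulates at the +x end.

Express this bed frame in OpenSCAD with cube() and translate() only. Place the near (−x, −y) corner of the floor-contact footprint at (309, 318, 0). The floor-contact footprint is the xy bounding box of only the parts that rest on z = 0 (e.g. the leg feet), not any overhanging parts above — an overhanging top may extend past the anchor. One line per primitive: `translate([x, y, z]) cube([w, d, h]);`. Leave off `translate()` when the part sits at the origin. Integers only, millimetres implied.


// slat z = rail_z + rail_h = 156 + 200 = 356
// slat gap = ⌊(1766 − 13·60) / 14⌋ = 70
translate([309, 318, 0]) cube([77, 77, 422]);
translate([309, 1076, 0]) cube([77, 77, 422]);
translate([2152, 318, 0]) cube([77, 77, 422]);
translate([2152, 1076, 0]) cube([77, 77, 422]);
translate([386, 318, 156]) cube([1766, 32, 200]);
translate([386, 1121, 156]) cube([1766, 32, 200]);
translate([309, 395, 156]) cube([32, 681, 200]);
translate([2197, 395, 156]) cube([32, 681, 200]);
translate([456, 318, 356]) cube([60, 835, 15]);
translate([586, 318, 356]) cube([60, 835, 15]);
translate([716, 318, 356]) cube([60, 835, 15]);
translate([846, 318, 356]) cube([60, 835, 15]);
translate([976, 318, 356]) cube([60, 835, 15]);
translate([1106, 318, 356]) cube([60, 835, 15]);
translate([1236, 318, 356]) cube([60, 835, 15]);
translate([1366, 318, 356]) cube([60, 835, 15]);
translate([1496, 318, 356]) cube([60, 835, 15]);
translate([1626, 318, 356]) cube([60, 835, 15]);
translate([1756, 318, 356]) cube([60, 835, 15]);
translate([1886, 318, 356]) cube([60, 835, 15]);
translate([2016, 318, 356]) cube([60, 835, 15]);


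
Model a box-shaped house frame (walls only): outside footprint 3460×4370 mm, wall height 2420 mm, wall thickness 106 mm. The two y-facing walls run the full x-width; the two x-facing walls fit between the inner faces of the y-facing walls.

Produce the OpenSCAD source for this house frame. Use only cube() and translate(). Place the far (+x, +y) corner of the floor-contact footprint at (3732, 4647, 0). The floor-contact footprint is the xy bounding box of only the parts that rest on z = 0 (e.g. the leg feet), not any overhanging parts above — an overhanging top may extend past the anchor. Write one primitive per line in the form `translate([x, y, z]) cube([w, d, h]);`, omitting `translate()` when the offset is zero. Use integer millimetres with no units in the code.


translate([272, 277, 0]) cube([3460, 106, 2420]);
translate([272, 4541, 0]) cube([3460, 106, 2420]);
translate([272, 383, 0]) cube([106, 4158, 2420]);
translate([3626, 383, 0]) cube([106, 4158, 2420]);
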